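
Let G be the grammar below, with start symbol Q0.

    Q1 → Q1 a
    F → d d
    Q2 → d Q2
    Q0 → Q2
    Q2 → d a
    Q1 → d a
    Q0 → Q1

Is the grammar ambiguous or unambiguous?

Witness: d a

Derivation 1: Q0 ⇒ Q2 ⇒ d a
Derivation 2: Q0 ⇒ Q1 ⇒ d a

Two distinct leftmost derivations for the same string.

Ambiguous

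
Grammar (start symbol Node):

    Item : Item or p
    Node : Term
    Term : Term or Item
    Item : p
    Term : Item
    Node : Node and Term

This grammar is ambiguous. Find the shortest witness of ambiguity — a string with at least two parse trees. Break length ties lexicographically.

length 1: no string has ≥2 trees
length 3: p or p has 2 parse trees

Two derivations of p or p:
  Node ⇒ Term ⇒ Term or Item ⇒ Item or Item ⇒ p or Item ⇒ p or p
  Node ⇒ Term ⇒ Item ⇒ Item or p ⇒ p or p

p or p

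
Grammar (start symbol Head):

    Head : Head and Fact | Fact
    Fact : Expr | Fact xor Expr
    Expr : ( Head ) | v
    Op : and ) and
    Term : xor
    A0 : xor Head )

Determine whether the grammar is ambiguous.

Unambiguous

Only Head, Fact, Expr are reachable from Head; ignoring the rest: The grammar is stratified — Head handles 'and' (left-recursive), Fact handles 'xor', Expr atoms. Each operator has a fixed associativity and precedence level, so every string has one parse.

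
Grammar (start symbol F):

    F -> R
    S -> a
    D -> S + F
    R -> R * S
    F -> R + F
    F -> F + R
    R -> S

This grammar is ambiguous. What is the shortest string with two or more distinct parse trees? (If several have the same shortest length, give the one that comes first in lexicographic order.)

length 1: no string has ≥2 trees
length 3: a + a has 2 parse trees

Two derivations of a + a:
  F ⇒ R + F ⇒ S + F ⇒ a + F ⇒ a + R ⇒ a + S ⇒ a + a
  F ⇒ F + R ⇒ R + R ⇒ S + R ⇒ a + R ⇒ a + S ⇒ a + a

a + a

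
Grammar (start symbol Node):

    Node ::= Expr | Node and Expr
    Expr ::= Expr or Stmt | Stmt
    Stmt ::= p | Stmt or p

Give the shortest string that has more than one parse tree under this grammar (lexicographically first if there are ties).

p or p

length 1: no string has ≥2 trees
length 3: p or p has 2 parse trees

Two derivations of p or p:
  Node ⇒ Expr ⇒ Expr or Stmt ⇒ Stmt or Stmt ⇒ p or Stmt ⇒ p or p
  Node ⇒ Expr ⇒ Stmt ⇒ Stmt or p ⇒ p or p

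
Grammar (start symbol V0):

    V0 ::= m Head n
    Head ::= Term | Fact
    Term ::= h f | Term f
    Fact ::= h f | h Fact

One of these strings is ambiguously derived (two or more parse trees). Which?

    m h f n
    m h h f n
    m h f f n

m h f n

m h f n: 2 trees
m h h f n: 1 tree
m h f f n: 1 tree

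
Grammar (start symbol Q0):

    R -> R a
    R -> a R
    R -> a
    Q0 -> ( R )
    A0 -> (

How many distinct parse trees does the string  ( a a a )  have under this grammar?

Parse trees for ( a a a ):
  [Q0 ( [R [R [R a] a] a] )]
  [Q0 ( [R [R a [R a]] a] )]
  [Q0 ( [R a [R [R a] a]] )]
  [Q0 ( [R a [R a [R a]]] )]

4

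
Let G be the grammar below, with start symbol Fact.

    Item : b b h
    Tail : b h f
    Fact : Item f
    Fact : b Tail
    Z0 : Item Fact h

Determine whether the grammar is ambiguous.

Witness: b b h f

Derivation 1: Fact ⇒ Item f ⇒ b b h f
Derivation 2: Fact ⇒ b Tail ⇒ b b h f

Two distinct leftmost derivations for the same string.

Ambiguous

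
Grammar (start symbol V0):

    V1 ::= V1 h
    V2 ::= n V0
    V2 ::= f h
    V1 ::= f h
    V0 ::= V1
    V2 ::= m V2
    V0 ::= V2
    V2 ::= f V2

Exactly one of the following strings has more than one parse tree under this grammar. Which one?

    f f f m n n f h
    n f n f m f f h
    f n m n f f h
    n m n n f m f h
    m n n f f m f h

f f f m n n f h: 2 trees
n f n f m f f h: 1 tree
f n m n f f h: 1 tree
n m n n f m f h: 1 tree
m n n f f m f h: 1 tree

f f f m n n f h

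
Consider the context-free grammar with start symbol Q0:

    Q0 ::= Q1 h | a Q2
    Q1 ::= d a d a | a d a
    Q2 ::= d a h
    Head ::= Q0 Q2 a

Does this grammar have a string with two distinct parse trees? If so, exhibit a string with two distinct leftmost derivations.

Witness: a d a h

Derivation 1: Q0 ⇒ Q1 h ⇒ a d a h
Derivation 2: Q0 ⇒ a Q2 ⇒ a d a h

Two distinct leftmost derivations for the same string.

Ambiguous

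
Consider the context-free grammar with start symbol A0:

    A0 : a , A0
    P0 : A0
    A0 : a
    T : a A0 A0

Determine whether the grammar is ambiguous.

Unambiguous

(P0, T are unreachable from A0, so their rules don't affect L(A0).) Right-recursive list with a separator: after each atom, whether the separator follows determines the rule. One parse per string.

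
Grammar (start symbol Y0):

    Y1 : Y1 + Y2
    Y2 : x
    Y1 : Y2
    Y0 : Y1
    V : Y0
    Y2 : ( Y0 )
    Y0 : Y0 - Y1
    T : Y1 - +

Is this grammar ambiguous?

(T, V are unreachable from Y0, so their rules don't affect L(Y0).) This is a standard precedence ladder (Y0 over Y1 over Y2), with each level left-recursive on its own operator ('-' at Y0, '+' at Y1). That structure is LR(1), hence unambiguous.

Unambiguous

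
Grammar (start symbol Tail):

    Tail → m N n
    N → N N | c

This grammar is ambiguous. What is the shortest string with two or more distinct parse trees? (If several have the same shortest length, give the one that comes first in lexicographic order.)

m c c c n

length 3: no string has ≥2 trees
length 4: no string has ≥2 trees
length 5: m c c c n has 2 parse trees

Two derivations of m c c c n:
  Tail ⇒ m N n ⇒ m N N n ⇒ m N N N n ⇒ m c N N n ⇒ m c c N n ⇒ m c c c n
  Tail ⇒ m N n ⇒ m N N n ⇒ m c N n ⇒ m c N N n ⇒ m c c N n ⇒ m c c c n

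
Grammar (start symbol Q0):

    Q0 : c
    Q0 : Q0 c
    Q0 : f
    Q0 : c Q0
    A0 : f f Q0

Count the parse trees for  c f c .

Parse trees for c f c:
  [Q0 [Q0 c [Q0 f]] c]
  [Q0 c [Q0 [Q0 f] c]]

2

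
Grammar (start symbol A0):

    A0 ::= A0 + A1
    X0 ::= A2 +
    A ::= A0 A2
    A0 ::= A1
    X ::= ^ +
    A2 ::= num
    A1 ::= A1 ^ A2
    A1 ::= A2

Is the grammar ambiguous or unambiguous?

Unambiguous

(X, X0, A are unreachable from A0, so their rules don't affect L(A0).) A0 → A0 + A1 | A1  ;  A1 → A1 ^ A2 | A2  — a left-associative chain with A2 at the bottom. Each string factors uniquely by precedence.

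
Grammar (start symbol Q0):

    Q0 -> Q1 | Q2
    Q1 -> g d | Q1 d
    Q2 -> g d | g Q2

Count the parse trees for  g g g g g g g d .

Parse trees for g g g g g g g d:
  [Q0 [Q2 g [Q2 g [Q2 g [Q2 g [Q2 g [Q2 g [Q2 g d]]]]]]]]

1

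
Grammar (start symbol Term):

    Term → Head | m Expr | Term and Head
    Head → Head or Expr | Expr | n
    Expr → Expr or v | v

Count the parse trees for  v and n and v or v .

2

Parse trees for v and n and v or v:
  [Term [Term [Term [Head [Expr v]]] and [Head n]] and [Head [Head [Expr v]] or [Expr v]]]
  [Term [Term [Term [Head [Expr v]]] and [Head n]] and [Head [Expr [Expr v] or v]]]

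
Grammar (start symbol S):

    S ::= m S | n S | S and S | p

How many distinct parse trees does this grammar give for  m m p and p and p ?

9

Parse trees for m m p and p and p (showing first 6 of 9):
  [S m [S m [S [S p] and [S [S p] and [S p]]]]]
  [S m [S m [S [S [S p] and [S p]] and [S p]]]]
  [S m [S [S m [S p]] and [S [S p] and [S p]]]]
  [S m [S [S m [S [S p] and [S p]]] and [S p]]]
  [S m [S [S [S m [S p]] and [S p]] and [S p]]]
  [S [S m [S m [S p]]] and [S [S p] and [S p]]]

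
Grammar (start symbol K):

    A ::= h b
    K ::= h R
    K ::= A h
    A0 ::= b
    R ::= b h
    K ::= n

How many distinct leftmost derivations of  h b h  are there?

Parse trees for h b h:
  [K h [R b h]]
  [K [A h b] h]

2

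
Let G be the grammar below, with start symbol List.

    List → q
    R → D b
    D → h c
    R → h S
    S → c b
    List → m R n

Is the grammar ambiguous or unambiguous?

Witness: m h c b n

Derivation 1: List ⇒ m R n ⇒ m D b n ⇒ m h c b n
Derivation 2: List ⇒ m R n ⇒ m h S n ⇒ m h c b n

Two distinct leftmost derivations for the same string.

Ambiguous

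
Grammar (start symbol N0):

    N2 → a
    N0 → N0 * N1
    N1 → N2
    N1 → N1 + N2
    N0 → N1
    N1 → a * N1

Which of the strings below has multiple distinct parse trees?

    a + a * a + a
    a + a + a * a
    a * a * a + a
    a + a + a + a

a * a * a + a

a + a * a + a: 1 tree
a + a + a * a: 1 tree
a * a * a + a: 7 trees
a + a + a + a: 1 tree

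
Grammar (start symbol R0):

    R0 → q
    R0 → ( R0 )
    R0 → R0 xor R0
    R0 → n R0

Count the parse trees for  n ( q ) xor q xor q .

Parse trees for n ( q ) xor q xor q:
  [R0 [R0 n [R0 ( [R0 q] )]] xor [R0 [R0 q] xor [R0 q]]]
  [R0 [R0 [R0 n [R0 ( [R0 q] )]] xor [R0 q]] xor [R0 q]]
  [R0 [R0 n [R0 [R0 ( [R0 q] )] xor [R0 q]]] xor [R0 q]]
  [R0 n [R0 [R0 ( [R0 q] )] xor [R0 [R0 q] xor [R0 q]]]]
  [R0 n [R0 [R0 [R0 ( [R0 q] )] xor [R0 q]] xor [R0 q]]]

5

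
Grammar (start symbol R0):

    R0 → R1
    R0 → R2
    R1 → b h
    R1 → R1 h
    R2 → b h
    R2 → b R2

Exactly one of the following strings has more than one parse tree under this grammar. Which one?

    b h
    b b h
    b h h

b h

b h: 2 trees
b b h: 1 tree
b h h: 1 tree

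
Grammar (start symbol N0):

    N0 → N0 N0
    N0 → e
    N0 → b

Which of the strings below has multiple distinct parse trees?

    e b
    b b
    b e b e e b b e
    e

e b: 1 tree
b b: 1 tree
b e b e e b b e: 429 trees
e: 1 tree

b e b e e b b e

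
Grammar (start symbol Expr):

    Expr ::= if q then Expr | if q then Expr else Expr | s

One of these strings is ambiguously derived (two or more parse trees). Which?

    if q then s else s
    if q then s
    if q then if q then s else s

if q then if q then s else s

if q then s else s: 1 tree
if q then s: 1 tree
if q then if q then s else s: 2 trees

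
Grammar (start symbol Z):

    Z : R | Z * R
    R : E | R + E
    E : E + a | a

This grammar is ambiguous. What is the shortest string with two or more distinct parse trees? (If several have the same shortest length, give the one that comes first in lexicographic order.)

length 1: no string has ≥2 trees
length 3: a + a has 2 parse trees

Two derivations of a + a:
  Z ⇒ R ⇒ E ⇒ E + a ⇒ a + a
  Z ⇒ R ⇒ R + E ⇒ E + E ⇒ a + E ⇒ a + a

a + a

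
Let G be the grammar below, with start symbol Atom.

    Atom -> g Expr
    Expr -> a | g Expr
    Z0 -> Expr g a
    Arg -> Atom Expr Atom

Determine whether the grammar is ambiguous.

Unambiguous

Only Atom, Expr are reachable from Atom; ignoring the rest: Restricted to the reachable nonterminals, every rule has the form A → t or A → t B, and no two rules for the same A share a first terminal. The grammar encodes a DFA — one run per string.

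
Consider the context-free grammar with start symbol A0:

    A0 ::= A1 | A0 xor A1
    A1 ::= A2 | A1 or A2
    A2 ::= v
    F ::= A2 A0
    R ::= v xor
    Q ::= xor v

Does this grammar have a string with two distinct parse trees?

(F, R, Q are unreachable from A0, so their rules don't affect L(A0).) This is a standard precedence ladder (A0 over A1 over A2), with each level left-recursive on its own operator ('xor' at A0, 'or' at A1). That structure is LR(1), hence unambiguous.

Unambiguous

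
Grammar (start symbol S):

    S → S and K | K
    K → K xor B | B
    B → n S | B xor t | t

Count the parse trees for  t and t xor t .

Parse trees for t and t xor t:
  [S [S [K [B t]]] and [K [K [B t]] xor [B t]]]
  [S [S [K [B t]]] and [K [B [B t] xor t]]]

2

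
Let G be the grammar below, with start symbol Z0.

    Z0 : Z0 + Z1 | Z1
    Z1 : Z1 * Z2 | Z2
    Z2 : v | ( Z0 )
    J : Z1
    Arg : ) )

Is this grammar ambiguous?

Only Z0, Z1, Z2 are reachable from Z0; ignoring the rest: Z0 → Z0 + Z1 | Z1  ;  Z1 → Z1 * Z2 | Z2  — a left-associative chain with Z2 at the bottom. Each string factors uniquely by precedence.

Unambiguous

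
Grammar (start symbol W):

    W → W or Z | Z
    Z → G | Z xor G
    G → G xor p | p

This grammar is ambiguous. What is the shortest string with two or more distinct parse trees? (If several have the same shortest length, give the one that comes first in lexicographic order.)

length 1: no string has ≥2 trees
length 3: p xor p has 2 parse trees

Two derivations of p xor p:
  W ⇒ Z ⇒ G ⇒ G xor p ⇒ p xor p
  W ⇒ Z ⇒ Z xor G ⇒ G xor G ⇒ p xor G ⇒ p xor p

p xor p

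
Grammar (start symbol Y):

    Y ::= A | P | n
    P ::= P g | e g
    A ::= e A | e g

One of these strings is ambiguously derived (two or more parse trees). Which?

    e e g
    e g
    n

e g

e e g: 1 tree
e g: 2 trees
n: 1 tree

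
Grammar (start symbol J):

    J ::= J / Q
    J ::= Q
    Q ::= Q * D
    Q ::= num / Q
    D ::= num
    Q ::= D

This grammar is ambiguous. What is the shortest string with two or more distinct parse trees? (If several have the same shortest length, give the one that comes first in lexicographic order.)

length 1: no string has ≥2 trees
length 3: num / num has 2 parse trees

Two derivations of num / num:
  J ⇒ J / Q ⇒ Q / Q ⇒ D / Q ⇒ num / Q ⇒ num / D ⇒ num / num
  J ⇒ Q ⇒ num / Q ⇒ num / D ⇒ num / num

num / num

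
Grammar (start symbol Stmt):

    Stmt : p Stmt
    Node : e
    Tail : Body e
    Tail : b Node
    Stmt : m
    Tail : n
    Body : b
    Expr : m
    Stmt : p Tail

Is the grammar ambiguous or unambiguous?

Witness: p b e

Derivation 1: Stmt ⇒ p Tail ⇒ p Body e ⇒ p b e
Derivation 2: Stmt ⇒ p Tail ⇒ p b Node ⇒ p b e

Two distinct leftmost derivations for the same string.

Ambiguous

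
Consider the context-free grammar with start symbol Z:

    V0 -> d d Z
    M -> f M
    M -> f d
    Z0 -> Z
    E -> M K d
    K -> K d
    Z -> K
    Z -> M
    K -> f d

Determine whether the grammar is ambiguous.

Witness: f d

Derivation 1: Z ⇒ K ⇒ f d
Derivation 2: Z ⇒ M ⇒ f d

Two distinct leftmost derivations for the same string.

Ambiguous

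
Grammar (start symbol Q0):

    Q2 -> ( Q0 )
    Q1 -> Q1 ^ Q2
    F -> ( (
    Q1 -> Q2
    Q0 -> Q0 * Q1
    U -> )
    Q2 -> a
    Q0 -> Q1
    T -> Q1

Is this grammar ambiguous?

(T, U, F are unreachable from Q0, so their rules don't affect L(Q0).) Q0 → Q0 * Q1 | Q1  ;  Q1 → Q1 ^ Q2 | Q2  — a left-associative chain with Q2 at the bottom. Each string factors uniquely by precedence.

Unambiguous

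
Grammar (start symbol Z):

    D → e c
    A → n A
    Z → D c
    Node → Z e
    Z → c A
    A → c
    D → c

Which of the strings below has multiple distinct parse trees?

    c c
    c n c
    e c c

c c: 2 trees
c n c: 1 tree
e c c: 1 tree

c c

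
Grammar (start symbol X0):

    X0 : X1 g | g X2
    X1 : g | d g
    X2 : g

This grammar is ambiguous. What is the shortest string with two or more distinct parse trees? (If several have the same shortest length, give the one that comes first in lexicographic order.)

g g

length 2: g g has 2 parse trees

Two derivations of g g:
  X0 ⇒ X1 g ⇒ g g
  X0 ⇒ g X2 ⇒ g g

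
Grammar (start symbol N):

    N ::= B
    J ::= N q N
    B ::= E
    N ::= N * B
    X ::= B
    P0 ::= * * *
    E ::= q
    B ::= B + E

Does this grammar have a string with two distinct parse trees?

Unambiguous

Only N, B, E are reachable from N; ignoring the rest: The grammar is stratified — N handles '*' (left-recursive), B handles '+', E atoms. Each operator has a fixed associativity and precedence level, so every string has one parse.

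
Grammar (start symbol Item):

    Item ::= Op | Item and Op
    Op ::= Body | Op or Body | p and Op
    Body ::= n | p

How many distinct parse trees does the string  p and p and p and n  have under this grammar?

8

Parse trees for p and p and p and n:
  [Item [Op p and [Op p and [Op p and [Op [Body n]]]]]]
  [Item [Item [Op [Body p]]] and [Op p and [Op p and [Op [Body n]]]]]
  [Item [Item [Op p and [Op [Body p]]]] and [Op p and [Op [Body n]]]]
  [Item [Item [Item [Op [Body p]]] and [Op [Body p]]] and [Op p and [Op [Body n]]]]
  [Item [Item [Op p and [Op p and [Op [Body p]]]]] and [Op [Body n]]]
  [Item [Item [Item [Op [Body p]]] and [Op p and [Op [Body p]]]] and [Op [Body n]]]
  [Item [Item [Item [Op p and [Op [Body p]]]] and [Op [Body p]]] and [Op [Body n]]]
  [Item [Item [Item [Item [Op [Body p]]] and [Op [Body p]]] and [Op [Body p]]] and [Op [Body n]]]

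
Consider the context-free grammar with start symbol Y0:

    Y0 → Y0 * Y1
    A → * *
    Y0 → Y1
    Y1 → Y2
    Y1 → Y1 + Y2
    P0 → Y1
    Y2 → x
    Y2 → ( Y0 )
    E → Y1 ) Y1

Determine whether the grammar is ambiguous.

Unambiguous

(A, E, P0 are unreachable from Y0, so their rules don't affect L(Y0).) This is a standard precedence ladder (Y0 over Y1 over Y2), with each level left-recursive on its own operator ('*' at Y0, '+' at Y1). That structure is LR(1), hence unambiguous.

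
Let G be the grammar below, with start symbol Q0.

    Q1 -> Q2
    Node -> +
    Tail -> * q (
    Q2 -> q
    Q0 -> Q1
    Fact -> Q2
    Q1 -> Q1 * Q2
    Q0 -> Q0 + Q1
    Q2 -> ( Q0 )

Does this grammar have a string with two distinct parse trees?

(Tail, Node, Fact are unreachable from Q0, so their rules don't affect L(Q0).) Q0 → Q0 + Q1 | Q1  ;  Q1 → Q1 * Q2 | Q2  — a left-associative chain with Q2 at the bottom. Each string factors uniquely by precedence.

Unambiguous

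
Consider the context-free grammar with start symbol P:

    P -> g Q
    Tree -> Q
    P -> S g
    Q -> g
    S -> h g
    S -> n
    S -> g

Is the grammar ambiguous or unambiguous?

Ambiguous

Witness: g g

Derivation 1: P ⇒ g Q ⇒ g g
Derivation 2: P ⇒ S g ⇒ g g

Two distinct leftmost derivations for the same string.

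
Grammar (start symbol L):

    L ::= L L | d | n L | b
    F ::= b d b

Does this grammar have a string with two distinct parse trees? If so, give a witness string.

Ambiguous

Witness: b b b

Derivation 1: L ⇒ L L ⇒ L L L ⇒ b L L ⇒ b b L ⇒ b b b
Derivation 2: L ⇒ L L ⇒ b L ⇒ b L L ⇒ b b L ⇒ b b b

Two distinct leftmost derivations for the same string.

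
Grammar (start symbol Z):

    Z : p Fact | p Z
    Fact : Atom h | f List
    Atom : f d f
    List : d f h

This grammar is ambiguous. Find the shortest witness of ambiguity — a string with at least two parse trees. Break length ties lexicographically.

p f d f h

length 5: p f d f h has 2 parse trees

Two derivations of p f d f h:
  Z ⇒ p Fact ⇒ p Atom h ⇒ p f d f h
  Z ⇒ p Fact ⇒ p f List ⇒ p f d f h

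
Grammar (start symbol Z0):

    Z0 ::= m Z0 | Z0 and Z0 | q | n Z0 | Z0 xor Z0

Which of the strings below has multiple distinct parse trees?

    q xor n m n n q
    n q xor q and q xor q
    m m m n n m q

n q xor q and q xor q

q xor n m n n q: 1 tree
n q xor q and q xor q: 14 trees
m m m n n m q: 1 tree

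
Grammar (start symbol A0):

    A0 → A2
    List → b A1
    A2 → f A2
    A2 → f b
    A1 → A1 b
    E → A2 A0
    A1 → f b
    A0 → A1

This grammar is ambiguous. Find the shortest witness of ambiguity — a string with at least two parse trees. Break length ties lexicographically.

length 2: f b has 2 parse trees

Two derivations of f b:
  A0 ⇒ A2 ⇒ f b
  A0 ⇒ A1 ⇒ f b

f b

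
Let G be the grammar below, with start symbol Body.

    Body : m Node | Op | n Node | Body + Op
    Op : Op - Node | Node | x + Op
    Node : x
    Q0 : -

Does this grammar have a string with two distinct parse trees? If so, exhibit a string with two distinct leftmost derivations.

Witness: x + x

Derivation 1: Body ⇒ Op ⇒ x + Op ⇒ x + Node ⇒ x + x
Derivation 2: Body ⇒ Body + Op ⇒ Op + Op ⇒ Node + Op ⇒ x + Op ⇒ x + Node ⇒ x + x

Two distinct leftmost derivations for the same string.

Ambiguous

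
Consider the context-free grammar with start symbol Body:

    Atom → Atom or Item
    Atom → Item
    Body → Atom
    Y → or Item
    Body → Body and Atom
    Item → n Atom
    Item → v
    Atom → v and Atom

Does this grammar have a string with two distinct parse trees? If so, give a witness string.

Ambiguous

Witness: v and v

Derivation 1: Body ⇒ Atom ⇒ v and Atom ⇒ v and Item ⇒ v and v
Derivation 2: Body ⇒ Body and Atom ⇒ Atom and Atom ⇒ Item and Atom ⇒ v and Atom ⇒ v and Item ⇒ v and v

Two distinct leftmost derivations for the same string.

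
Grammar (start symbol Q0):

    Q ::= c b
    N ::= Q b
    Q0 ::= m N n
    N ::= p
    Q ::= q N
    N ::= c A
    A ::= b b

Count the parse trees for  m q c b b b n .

Parse trees for m q c b b b n:
  [Q0 m [N [Q q [N [Q c b] b]] b] n]
  [Q0 m [N [Q q [N c [A b b]]] b] n]

2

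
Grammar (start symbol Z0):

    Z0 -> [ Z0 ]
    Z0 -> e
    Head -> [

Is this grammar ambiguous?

(Head is unreachable from Z0, so its rules don't affect L(Z0).) Each string is a nest of matched brackets around a single atom. An opening bracket forces the recursive rule; an atom forces the base rule.

Unambiguous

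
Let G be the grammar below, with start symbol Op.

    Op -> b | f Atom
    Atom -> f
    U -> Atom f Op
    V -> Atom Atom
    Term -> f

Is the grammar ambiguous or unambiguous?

(U, V, Term are unreachable from Op, so their rules don't affect L(Op).) Each reachable nonterminal has at most one production per leading terminal, and all productions are right-linear; the derivation is determined token-by-token.

Unambiguous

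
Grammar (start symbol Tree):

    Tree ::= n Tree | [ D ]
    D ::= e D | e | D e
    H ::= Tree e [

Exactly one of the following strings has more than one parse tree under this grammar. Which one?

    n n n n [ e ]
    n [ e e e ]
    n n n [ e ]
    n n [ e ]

n [ e e e ]

n n n n [ e ]: 1 tree
n [ e e e ]: 4 trees
n n n [ e ]: 1 tree
n n [ e ]: 1 tree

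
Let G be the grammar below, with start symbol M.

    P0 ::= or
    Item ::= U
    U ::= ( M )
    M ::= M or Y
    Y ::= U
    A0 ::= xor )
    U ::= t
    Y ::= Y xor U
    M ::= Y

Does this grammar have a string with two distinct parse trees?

Only M, Y, U are reachable from M; ignoring the rest: M → M or Y | Y  ;  Y → Y xor U | U  — a left-associative chain with U at the bottom. Each string factors uniquely by precedence.

Unambiguous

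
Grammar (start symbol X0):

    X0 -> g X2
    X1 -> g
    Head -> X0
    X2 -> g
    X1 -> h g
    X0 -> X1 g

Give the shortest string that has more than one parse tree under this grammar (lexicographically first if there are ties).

length 2: g g has 2 parse trees

Two derivations of g g:
  X0 ⇒ g X2 ⇒ g g
  X0 ⇒ X1 g ⇒ g g

g g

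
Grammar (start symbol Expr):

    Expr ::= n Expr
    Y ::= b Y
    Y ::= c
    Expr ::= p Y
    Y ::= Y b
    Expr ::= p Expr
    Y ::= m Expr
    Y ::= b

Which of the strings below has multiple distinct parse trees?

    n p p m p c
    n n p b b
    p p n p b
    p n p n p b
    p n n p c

n p p m p c: 1 tree
n n p b b: 2 trees
p p n p b: 1 tree
p n p n p b: 1 tree
p n n p c: 1 tree

n n p b b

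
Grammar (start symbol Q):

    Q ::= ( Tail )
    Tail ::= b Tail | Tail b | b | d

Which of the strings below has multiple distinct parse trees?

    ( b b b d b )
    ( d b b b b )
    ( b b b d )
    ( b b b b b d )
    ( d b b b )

( b b b d b ): 4 trees
( d b b b b ): 1 tree
( b b b d ): 1 tree
( b b b b b d ): 1 tree
( d b b b ): 1 tree

( b b b d b )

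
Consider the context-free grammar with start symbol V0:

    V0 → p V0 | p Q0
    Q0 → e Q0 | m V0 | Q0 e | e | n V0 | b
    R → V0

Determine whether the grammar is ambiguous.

Ambiguous

Witness: p e e

Derivation 1: V0 ⇒ p Q0 ⇒ p e Q0 ⇒ p e e
Derivation 2: V0 ⇒ p Q0 ⇒ p Q0 e ⇒ p e e

Two distinct leftmost derivations for the same string.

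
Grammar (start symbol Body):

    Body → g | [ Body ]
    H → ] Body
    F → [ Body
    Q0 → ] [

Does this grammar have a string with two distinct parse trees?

Only Body is reachable from Body; ignoring the rest: L(Body) is { openⁿ atom closeⁿ : n ≥ 0 }. The bracket depth fixes n, and the derivation is forced at every step.

Unambiguous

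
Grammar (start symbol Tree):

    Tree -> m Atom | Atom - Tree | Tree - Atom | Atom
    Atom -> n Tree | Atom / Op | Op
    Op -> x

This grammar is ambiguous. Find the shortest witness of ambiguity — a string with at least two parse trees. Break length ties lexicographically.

x - x

length 1: no string has ≥2 trees
length 2: no string has ≥2 trees
length 3: x - x has 2 parse trees

Two derivations of x - x:
  Tree ⇒ Atom - Tree ⇒ Op - Tree ⇒ x - Tree ⇒ x - Atom ⇒ x - Op ⇒ x - x
  Tree ⇒ Tree - Atom ⇒ Atom - Atom ⇒ Op - Atom ⇒ x - Atom ⇒ x - Op ⇒ x - x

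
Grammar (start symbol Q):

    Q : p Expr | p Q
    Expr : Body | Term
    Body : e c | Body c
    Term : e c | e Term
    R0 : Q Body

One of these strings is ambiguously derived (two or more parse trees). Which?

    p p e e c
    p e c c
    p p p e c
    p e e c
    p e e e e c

p p p e c

p p e e c: 1 tree
p e c c: 1 tree
p p p e c: 2 trees
p e e c: 1 tree
p e e e e c: 1 tree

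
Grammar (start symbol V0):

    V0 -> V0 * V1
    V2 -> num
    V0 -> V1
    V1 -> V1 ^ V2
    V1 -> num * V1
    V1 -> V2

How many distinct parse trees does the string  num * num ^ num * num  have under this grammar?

3

Parse trees for num * num ^ num * num:
  [V0 [V0 [V0 [V1 [V2 num]]] * [V1 [V1 [V2 num]] ^ [V2 num]]] * [V1 [V2 num]]]
  [V0 [V0 [V1 [V1 num * [V1 [V2 num]]] ^ [V2 num]]] * [V1 [V2 num]]]
  [V0 [V0 [V1 num * [V1 [V1 [V2 num]] ^ [V2 num]]]] * [V1 [V2 num]]]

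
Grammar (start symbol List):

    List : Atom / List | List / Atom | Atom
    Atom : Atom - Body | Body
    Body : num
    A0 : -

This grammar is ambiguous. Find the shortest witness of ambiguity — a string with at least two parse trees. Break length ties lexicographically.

num / num

length 1: no string has ≥2 trees
length 3: num / num has 2 parse trees

Two derivations of num / num:
  List ⇒ Atom / List ⇒ Body / List ⇒ num / List ⇒ num / Atom ⇒ num / Body ⇒ num / num
  List ⇒ List / Atom ⇒ Atom / Atom ⇒ Body / Atom ⇒ num / Atom ⇒ num / Body ⇒ num / num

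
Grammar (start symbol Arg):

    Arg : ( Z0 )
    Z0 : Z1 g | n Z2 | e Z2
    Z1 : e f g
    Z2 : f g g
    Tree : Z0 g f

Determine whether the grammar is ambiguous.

Witness: ( e f g g )

Derivation 1: Arg ⇒ ( Z0 ) ⇒ ( Z1 g ) ⇒ ( e f g g )
Derivation 2: Arg ⇒ ( Z0 ) ⇒ ( e Z2 ) ⇒ ( e f g g )

Two distinct leftmost derivations for the same string.

Ambiguous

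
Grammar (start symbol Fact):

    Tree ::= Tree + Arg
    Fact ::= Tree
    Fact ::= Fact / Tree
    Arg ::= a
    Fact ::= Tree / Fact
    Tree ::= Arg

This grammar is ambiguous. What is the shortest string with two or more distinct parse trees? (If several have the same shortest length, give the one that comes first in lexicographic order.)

a / a

length 1: no string has ≥2 trees
length 3: a / a has 2 parse trees

Two derivations of a / a:
  Fact ⇒ Fact / Tree ⇒ Tree / Tree ⇒ Arg / Tree ⇒ a / Tree ⇒ a / Arg ⇒ a / a
  Fact ⇒ Tree / Fact ⇒ Arg / Fact ⇒ a / Fact ⇒ a / Tree ⇒ a / Arg ⇒ a / a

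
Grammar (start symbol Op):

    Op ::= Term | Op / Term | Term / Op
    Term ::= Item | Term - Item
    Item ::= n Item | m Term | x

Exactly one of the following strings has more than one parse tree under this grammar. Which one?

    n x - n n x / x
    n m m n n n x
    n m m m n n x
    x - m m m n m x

n x - n n x / x: 2 trees
n m m n n n x: 1 tree
n m m m n n x: 1 tree
x - m m m n m x: 1 tree

n x - n n x / x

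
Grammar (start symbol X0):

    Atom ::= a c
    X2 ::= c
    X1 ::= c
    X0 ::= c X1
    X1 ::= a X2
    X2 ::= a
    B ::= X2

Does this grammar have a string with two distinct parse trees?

Unambiguous

Only X0, X1, X2 are reachable from X0; ignoring the rest: The reachable rules are right-linear with at most one rule per (nonterminal, next-terminal) pair. Each input token forces the next rule, so parsing is deterministic.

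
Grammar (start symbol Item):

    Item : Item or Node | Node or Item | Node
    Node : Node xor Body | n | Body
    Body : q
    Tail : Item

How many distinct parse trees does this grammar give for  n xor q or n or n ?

4

Parse trees for n xor q or n or n:
  [Item [Item [Item [Node [Node n] xor [Body q]]] or [Node n]] or [Node n]]
  [Item [Item [Node [Node n] xor [Body q]] or [Item [Node n]]] or [Node n]]
  [Item [Node [Node n] xor [Body q]] or [Item [Item [Node n]] or [Node n]]]
  [Item [Node [Node n] xor [Body q]] or [Item [Node n] or [Item [Node n]]]]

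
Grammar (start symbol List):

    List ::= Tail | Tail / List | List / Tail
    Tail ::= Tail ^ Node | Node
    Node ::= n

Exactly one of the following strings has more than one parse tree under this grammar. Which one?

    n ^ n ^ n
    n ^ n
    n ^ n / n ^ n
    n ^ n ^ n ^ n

n ^ n ^ n: 1 tree
n ^ n: 1 tree
n ^ n / n ^ n: 2 trees
n ^ n ^ n ^ n: 1 tree

n ^ n / n ^ n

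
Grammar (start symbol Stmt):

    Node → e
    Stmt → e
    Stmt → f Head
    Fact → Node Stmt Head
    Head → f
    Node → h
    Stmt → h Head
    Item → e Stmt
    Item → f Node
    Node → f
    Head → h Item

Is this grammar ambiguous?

(Fact is unreachable from Stmt, so its rules don't affect L(Stmt).) The reachable rules are right-linear with at most one rule per (nonterminal, next-terminal) pair. Each input token forces the next rule, so parsing is deterministic.

Unambiguous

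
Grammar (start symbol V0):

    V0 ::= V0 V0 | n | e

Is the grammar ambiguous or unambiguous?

Witness: e e e

Derivation 1: V0 ⇒ V0 V0 ⇒ V0 V0 V0 ⇒ e V0 V0 ⇒ e e V0 ⇒ e e e
Derivation 2: V0 ⇒ V0 V0 ⇒ e V0 ⇒ e V0 V0 ⇒ e e V0 ⇒ e e e

Two distinct leftmost derivations for the same string.

Ambiguous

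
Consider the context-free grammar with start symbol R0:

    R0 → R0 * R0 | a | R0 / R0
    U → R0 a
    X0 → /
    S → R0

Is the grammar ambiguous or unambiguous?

Ambiguous

Witness: a * a * a

Derivation 1: R0 ⇒ R0 * R0 ⇒ R0 * R0 * R0 ⇒ a * R0 * R0 ⇒ a * a * R0 ⇒ a * a * a
Derivation 2: R0 ⇒ R0 * R0 ⇒ a * R0 ⇒ a * R0 * R0 ⇒ a * a * R0 ⇒ a * a * a

Two distinct leftmost derivations for the same string.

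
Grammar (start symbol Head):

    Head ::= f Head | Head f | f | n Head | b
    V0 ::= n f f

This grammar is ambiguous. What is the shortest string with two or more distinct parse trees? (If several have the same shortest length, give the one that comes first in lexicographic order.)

length 1: no string has ≥2 trees
length 2: f f has 2 parse trees

Two derivations of f f:
  Head ⇒ f Head ⇒ f f
  Head ⇒ Head f ⇒ f f

f f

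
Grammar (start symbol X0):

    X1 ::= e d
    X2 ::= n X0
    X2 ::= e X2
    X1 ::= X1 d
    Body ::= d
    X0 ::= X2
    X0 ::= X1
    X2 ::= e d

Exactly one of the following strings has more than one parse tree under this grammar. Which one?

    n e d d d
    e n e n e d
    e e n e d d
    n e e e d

n e d d d: 1 tree
e n e n e d: 2 trees
e e n e d d: 1 tree
n e e e d: 1 tree

e n e n e d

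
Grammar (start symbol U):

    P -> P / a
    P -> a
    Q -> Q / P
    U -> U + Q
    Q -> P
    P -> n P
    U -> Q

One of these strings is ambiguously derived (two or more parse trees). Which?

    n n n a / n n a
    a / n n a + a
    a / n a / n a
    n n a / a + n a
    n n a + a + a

n n n a / n n a: 1 tree
a / n n a + a: 1 tree
a / n a / n a: 1 tree
n n a / a + n a: 4 trees
n n a + a + a: 1 tree

n n a / a + n a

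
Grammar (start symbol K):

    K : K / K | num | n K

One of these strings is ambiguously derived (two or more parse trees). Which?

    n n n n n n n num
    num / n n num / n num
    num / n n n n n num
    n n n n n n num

num / n n num / n num

n n n n n n n num: 1 tree
num / n n num / n num: 4 trees
num / n n n n n num: 1 tree
n n n n n n num: 1 tree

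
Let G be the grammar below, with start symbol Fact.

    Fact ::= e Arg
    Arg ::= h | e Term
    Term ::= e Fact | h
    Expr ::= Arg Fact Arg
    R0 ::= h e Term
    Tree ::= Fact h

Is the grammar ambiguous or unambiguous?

Unambiguous

(Expr, R0, Tree are unreachable from Fact, so their rules don't affect L(Fact).) Each reachable nonterminal has at most one production per leading terminal, and all productions are right-linear; the derivation is determined token-by-token.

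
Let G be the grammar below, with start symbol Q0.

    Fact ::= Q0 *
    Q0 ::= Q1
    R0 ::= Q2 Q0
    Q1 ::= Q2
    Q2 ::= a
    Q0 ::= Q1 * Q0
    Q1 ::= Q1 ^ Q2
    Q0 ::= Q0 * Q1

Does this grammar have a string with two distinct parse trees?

Witness: a * a

Derivation 1: Q0 ⇒ Q1 * Q0 ⇒ Q2 * Q0 ⇒ a * Q0 ⇒ a * Q1 ⇒ a * Q2 ⇒ a * a
Derivation 2: Q0 ⇒ Q0 * Q1 ⇒ Q1 * Q1 ⇒ Q2 * Q1 ⇒ a * Q1 ⇒ a * Q2 ⇒ a * a

Two distinct leftmost derivations for the same string.

Ambiguous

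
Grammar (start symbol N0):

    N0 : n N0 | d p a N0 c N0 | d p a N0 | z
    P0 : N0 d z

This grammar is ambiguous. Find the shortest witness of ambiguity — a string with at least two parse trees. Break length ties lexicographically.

length 1: no string has ≥2 trees
length 2: no string has ≥2 trees
length 3: no string has ≥2 trees
length 4: no string has ≥2 trees
length 5: no string has ≥2 trees
length 6: no string has ≥2 trees
length 7: no string has ≥2 trees
length 8: no string has ≥2 trees
length 9: d p a d p a z c z has 2 parse trees

Two derivations of d p a d p a z c z:
  N0 ⇒ d p a N0 c N0 ⇒ d p a d p a N0 c N0 ⇒ d p a d p a z c N0 ⇒ d p a d p a z c z
  N0 ⇒ d p a N0 ⇒ d p a d p a N0 c N0 ⇒ d p a d p a z c N0 ⇒ d p a d p a z c z

d p a d p a z c z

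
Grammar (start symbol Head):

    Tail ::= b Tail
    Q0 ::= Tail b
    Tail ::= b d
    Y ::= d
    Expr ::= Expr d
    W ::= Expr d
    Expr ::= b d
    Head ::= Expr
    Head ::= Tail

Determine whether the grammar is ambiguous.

Witness: b d

Derivation 1: Head ⇒ Expr ⇒ b d
Derivation 2: Head ⇒ Tail ⇒ b d

Two distinct leftmost derivations for the same string.

Ambiguous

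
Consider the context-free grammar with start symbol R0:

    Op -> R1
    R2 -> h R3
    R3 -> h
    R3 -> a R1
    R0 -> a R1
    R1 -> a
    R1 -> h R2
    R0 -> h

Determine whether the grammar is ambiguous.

(Op is unreachable from R0, so its rules don't affect L(R0).) Each reachable nonterminal has at most one production per leading terminal, and all productions are right-linear; the derivation is determined token-by-token.

Unambiguous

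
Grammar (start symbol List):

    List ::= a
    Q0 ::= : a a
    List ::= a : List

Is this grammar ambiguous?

Unambiguous

Only List is reachable from List; ignoring the rest: Right-recursive list with a separator: after each atom, whether the separator follows determines the rule. One parse per string.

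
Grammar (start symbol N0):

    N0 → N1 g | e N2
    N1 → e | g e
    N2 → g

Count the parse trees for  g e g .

1

Parse trees for g e g:
  [N0 [N1 g e] g]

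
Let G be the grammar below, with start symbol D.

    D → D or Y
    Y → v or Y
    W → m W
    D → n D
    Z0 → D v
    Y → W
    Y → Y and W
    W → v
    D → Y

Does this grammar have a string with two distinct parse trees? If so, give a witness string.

Ambiguous

Witness: v or v

Derivation 1: D ⇒ D or Y ⇒ Y or Y ⇒ W or Y ⇒ v or Y ⇒ v or W ⇒ v or v
Derivation 2: D ⇒ Y ⇒ v or Y ⇒ v or W ⇒ v or v

Two distinct leftmost derivations for the same string.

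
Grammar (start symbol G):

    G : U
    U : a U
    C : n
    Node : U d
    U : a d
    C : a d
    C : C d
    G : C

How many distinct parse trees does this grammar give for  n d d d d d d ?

Parse trees for n d d d d d d:
  [G [C [C [C [C [C [C [C n] d] d] d] d] d] d]]

1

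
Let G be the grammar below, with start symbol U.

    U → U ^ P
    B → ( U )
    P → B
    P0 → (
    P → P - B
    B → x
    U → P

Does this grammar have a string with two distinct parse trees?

(P0 is unreachable from U, so its rules don't affect L(U).) This is a standard precedence ladder (U over P over B), with each level left-recursive on its own operator ('^' at U, '-' at P). That structure is LR(1), hence unambiguous.

Unambiguous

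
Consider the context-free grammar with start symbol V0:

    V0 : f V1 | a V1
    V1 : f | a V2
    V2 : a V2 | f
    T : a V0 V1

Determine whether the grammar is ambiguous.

(T is unreachable from V0, so its rules don't affect L(V0).) Each reachable nonterminal has at most one production per leading terminal, and all productions are right-linear; the derivation is determined token-by-token.

Unambiguous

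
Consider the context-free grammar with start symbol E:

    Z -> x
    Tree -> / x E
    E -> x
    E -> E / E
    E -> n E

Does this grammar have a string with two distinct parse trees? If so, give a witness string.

Ambiguous

Witness: n x / x

Derivation 1: E ⇒ E / E ⇒ n E / E ⇒ n x / E ⇒ n x / x
Derivation 2: E ⇒ n E ⇒ n E / E ⇒ n x / E ⇒ n x / x

Two distinct leftmost derivations for the same string.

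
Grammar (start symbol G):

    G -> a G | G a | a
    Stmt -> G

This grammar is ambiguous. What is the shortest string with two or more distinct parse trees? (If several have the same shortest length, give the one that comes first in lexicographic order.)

a a

length 1: no string has ≥2 trees
length 2: a a has 2 parse trees

Two derivations of a a:
  G ⇒ a G ⇒ a a
  G ⇒ G a ⇒ a a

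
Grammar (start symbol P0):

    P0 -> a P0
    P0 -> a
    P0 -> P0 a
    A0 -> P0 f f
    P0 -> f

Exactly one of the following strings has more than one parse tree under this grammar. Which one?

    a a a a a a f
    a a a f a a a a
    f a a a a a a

a a a a a a f: 1 tree
a a a f a a a a: 35 trees
f a a a a a a: 1 tree

a a a f a a a a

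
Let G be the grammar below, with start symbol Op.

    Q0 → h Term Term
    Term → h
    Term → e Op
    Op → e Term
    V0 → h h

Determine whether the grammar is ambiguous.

(V0, Q0 are unreachable from Op, so their rules don't affect L(Op).) Each reachable nonterminal has at most one production per leading terminal, and all productions are right-linear; the derivation is determined token-by-token.

Unambiguous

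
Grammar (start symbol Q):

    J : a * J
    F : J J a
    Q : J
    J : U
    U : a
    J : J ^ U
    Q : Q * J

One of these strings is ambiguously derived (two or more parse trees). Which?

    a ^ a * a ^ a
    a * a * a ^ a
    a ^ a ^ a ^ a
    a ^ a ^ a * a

a * a * a ^ a

a ^ a * a ^ a: 1 tree
a * a * a ^ a: 7 trees
a ^ a ^ a ^ a: 1 tree
a ^ a ^ a * a: 1 tree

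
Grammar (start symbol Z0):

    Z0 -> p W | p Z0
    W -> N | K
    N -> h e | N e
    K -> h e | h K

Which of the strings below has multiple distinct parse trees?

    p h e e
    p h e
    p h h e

p h e

p h e e: 1 tree
p h e: 2 trees
p h h e: 1 tree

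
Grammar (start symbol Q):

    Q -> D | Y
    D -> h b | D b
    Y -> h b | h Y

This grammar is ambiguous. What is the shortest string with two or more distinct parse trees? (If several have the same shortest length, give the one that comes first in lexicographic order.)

length 2: h b has 2 parse trees

Two derivations of h b:
  Q ⇒ D ⇒ h b
  Q ⇒ Y ⇒ h b

h b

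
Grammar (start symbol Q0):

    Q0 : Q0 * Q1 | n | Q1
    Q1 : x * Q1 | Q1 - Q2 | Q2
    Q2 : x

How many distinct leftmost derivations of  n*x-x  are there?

Parse trees for n*x-x:
  [Q0 [Q0 n] * [Q1 [Q1 [Q2 x]] - [Q2 x]]]

1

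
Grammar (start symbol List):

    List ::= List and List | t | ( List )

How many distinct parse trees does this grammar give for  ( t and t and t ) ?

2

Parse trees for ( t and t and t ):
  [List ( [List [List t] and [List [List t] and [List t]]] )]
  [List ( [List [List [List t] and [List t]] and [List t]] )]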